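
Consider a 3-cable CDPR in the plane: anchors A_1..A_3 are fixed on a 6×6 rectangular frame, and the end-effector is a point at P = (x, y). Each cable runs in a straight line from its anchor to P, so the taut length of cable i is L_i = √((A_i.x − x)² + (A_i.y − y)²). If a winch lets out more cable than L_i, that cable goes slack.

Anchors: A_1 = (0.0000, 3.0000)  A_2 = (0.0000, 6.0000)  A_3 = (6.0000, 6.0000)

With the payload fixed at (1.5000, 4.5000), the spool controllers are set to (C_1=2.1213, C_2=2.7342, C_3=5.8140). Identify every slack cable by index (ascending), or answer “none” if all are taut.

cable 1: √((-1.5000)²+(-1.5000)²)=2.1213, C_1=2.1213: taut
cable 2: √((-1.5000)²+(1.5000)²)=2.1213, C_2=2.7342: slack
cable 3: √((4.5000)²+(1.5000)²)=4.7434, C_3=5.8140: slack

2, 3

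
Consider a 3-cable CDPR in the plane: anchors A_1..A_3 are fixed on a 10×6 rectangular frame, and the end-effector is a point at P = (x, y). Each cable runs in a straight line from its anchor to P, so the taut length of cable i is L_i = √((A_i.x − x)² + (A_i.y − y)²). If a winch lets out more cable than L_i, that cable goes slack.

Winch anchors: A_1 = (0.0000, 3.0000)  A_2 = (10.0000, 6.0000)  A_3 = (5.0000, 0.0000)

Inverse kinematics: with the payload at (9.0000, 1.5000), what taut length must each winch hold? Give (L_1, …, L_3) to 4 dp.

(9.1241, 4.6098, 4.2720)

L_1: Δ = A_1−P = (-9.0000, 1.5000) → ‖Δ‖ = √83.2500 = 9.1241
L_2: Δ = A_2−P = (1.0000, 4.5000) → ‖Δ‖ = √21.2500 = 4.6098
L_3: Δ = A_3−P = (-4.0000, -1.5000) → ‖Δ‖ = √18.2500 = 4.2720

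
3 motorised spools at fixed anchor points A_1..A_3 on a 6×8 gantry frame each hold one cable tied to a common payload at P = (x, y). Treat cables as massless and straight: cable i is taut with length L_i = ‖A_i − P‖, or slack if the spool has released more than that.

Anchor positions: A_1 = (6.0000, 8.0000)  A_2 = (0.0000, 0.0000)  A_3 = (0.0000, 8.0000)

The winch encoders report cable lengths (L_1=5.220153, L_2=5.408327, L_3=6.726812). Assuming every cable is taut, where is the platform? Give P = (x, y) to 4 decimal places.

(4.5000, 3.0000)

circle eqns → linear via eq_j − eq_1; set k_j = A_j·A_j − L_j²
k_1 = 36.0000+64.0000−27.2500 = 72.7500
12.0000·x + 16.0000·y = k_1−k_2 = 102.0000
12.0000·x + 0.0000·y = k_1−k_3 = 54.0000
solve first two rows → x=4.5000, y=3.0000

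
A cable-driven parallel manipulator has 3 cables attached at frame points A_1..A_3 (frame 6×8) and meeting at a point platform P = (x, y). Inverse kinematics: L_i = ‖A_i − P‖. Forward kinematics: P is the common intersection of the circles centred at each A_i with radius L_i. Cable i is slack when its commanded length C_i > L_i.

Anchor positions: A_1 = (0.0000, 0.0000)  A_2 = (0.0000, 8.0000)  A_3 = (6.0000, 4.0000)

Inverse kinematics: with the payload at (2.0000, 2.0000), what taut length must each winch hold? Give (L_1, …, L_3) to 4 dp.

(2.8284, 6.3246, 4.4721)

L_1 = √((0.0000−2.0000)² + (0.0000−2.0000)²) = 2.8284
L_2 = √((0.0000−2.0000)² + (8.0000−2.0000)²) = 6.3246
L_3 = √((6.0000−2.0000)² + (4.0000−2.0000)²) = 4.4721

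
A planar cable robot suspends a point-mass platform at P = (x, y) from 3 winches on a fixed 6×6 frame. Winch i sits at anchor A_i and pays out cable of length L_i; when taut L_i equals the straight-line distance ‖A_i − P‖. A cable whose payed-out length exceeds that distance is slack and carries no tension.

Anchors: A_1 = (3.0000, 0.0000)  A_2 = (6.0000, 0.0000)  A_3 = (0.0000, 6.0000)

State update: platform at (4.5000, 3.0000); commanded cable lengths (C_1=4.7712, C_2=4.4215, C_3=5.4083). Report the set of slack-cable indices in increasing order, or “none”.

1, 2

cable 1: L_1 = ‖A_1−P‖ = 3.3541;  C_1 = 4.7712 → slack
cable 2: L_2 = ‖A_2−P‖ = 3.3541;  C_2 = 4.4215 → slack
cable 3: L_3 = ‖A_3−P‖ = 5.4083;  C_3 = 5.4083 → taut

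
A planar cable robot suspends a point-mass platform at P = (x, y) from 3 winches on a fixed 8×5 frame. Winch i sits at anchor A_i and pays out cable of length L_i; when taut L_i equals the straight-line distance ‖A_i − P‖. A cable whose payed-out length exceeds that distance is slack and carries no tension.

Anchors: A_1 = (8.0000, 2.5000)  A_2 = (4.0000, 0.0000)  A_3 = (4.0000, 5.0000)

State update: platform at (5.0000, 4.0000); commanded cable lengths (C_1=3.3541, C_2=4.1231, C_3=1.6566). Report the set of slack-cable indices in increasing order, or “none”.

cable 1: √((3.0000)²+(-1.5000)²)=3.3541, C_1=3.3541: taut
cable 2: √((-1.0000)²+(-4.0000)²)=4.1231, C_2=4.1231: taut
cable 3: √((-1.0000)²+(1.0000)²)=1.4142, C_3=1.6566: slack

3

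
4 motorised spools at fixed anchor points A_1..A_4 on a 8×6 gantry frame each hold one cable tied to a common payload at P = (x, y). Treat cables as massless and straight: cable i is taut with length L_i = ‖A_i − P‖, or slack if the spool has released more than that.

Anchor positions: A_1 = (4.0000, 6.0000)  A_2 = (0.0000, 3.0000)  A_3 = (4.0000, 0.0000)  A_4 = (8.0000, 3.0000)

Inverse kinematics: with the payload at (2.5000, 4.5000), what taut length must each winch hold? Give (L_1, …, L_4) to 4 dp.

(2.1213, 2.9155, 4.7434, 5.7009)

cable 1: Δx=1.5000, Δy=1.5000; L_1 = √(Δx²+Δy²) = 2.1213
cable 2: Δx=-2.5000, Δy=-1.5000; L_2 = √(Δx²+Δy²) = 2.9155
cable 3: Δx=1.5000, Δy=-4.5000; L_3 = √(Δx²+Δy²) = 4.7434
cable 4: Δx=5.5000, Δy=-1.5000; L_4 = √(Δx²+Δy²) = 5.7009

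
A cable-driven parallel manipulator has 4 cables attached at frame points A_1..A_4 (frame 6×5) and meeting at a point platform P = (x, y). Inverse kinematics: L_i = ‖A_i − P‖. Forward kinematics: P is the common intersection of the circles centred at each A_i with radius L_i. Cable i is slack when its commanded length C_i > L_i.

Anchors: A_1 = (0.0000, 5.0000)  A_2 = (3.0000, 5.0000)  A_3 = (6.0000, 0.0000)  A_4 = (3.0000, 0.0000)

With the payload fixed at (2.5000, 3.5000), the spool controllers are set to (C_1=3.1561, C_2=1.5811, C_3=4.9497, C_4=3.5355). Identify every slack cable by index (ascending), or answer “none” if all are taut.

1

cable 1: √((-2.5000)²+(1.5000)²)=2.9155, C_1=3.1561: slack
cable 2: √((0.5000)²+(1.5000)²)=1.5811, C_2=1.5811: taut
cable 3: √((3.5000)²+(-3.5000)²)=4.9497, C_3=4.9497: taut
cable 4: √((0.5000)²+(-3.5000)²)=3.5355, C_4=3.5355: taut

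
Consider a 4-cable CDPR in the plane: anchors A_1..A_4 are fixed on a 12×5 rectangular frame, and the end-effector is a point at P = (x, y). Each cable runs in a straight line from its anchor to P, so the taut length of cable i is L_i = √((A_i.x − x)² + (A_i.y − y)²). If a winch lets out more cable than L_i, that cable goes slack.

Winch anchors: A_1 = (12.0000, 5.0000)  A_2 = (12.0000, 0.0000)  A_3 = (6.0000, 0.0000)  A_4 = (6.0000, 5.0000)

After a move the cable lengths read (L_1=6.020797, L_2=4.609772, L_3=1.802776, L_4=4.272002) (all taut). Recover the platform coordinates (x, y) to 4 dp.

expand ‖A_i−P‖²=L_i² and subtract eq 1 (q_i ≔ ‖A_i‖²−L_i²)
q_1 = 144.0000+25.0000−36.2500 = 132.7500
eq1−eq2 → [0.0000  10.0000]·P = 10.0000
eq1−eq3 → [12.0000  10.0000]·P = 100.0000
eq1−eq4 → [12.0000  0.0000]·P = 90.0000
2×2 solve → P = (7.5000, 1.0000)
check cable 4: ‖A_4−P‖² = 18.2500 ≈ L_4² = 18.2500 ✓

(7.5000, 1.0000)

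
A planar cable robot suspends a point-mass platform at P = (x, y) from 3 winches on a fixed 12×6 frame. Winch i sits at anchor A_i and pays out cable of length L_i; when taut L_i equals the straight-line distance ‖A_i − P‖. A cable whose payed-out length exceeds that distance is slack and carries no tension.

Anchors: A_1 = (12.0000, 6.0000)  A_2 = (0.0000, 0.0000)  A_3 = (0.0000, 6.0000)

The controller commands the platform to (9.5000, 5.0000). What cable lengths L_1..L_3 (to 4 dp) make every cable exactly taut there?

(2.6926, 10.7355, 9.5525)

L_1 = √((12.0000−9.5000)² + (6.0000−5.0000)²) = 2.6926
L_2 = √((0.0000−9.5000)² + (0.0000−5.0000)²) = 10.7355
L_3 = √((0.0000−9.5000)² + (6.0000−5.0000)²) = 9.5525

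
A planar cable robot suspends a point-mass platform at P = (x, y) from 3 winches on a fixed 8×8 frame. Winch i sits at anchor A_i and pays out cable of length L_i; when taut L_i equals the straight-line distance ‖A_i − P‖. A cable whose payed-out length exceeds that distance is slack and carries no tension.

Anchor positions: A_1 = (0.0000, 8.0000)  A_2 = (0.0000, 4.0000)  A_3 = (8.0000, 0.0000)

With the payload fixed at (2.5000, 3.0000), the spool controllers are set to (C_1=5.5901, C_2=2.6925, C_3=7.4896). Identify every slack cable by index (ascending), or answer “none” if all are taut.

3

i=1: geometric 5.5902 vs commanded 5.5901 ⇒ taut
i=2: geometric 2.6926 vs commanded 2.6925 ⇒ taut
i=3: geometric 6.2650 vs commanded 7.4896 ⇒ slack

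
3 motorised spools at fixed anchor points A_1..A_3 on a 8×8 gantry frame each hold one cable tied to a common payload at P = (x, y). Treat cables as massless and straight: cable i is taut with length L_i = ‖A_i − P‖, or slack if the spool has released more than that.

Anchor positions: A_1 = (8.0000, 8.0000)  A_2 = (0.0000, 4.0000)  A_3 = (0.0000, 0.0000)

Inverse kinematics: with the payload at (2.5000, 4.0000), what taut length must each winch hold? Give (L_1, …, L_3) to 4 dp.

(6.8007, 2.5000, 4.7170)

cable 1: Δx=5.5000, Δy=4.0000; L_1 = √(Δx²+Δy²) = 6.8007
cable 2: Δx=-2.5000, Δy=0.0000; L_2 = √(Δx²+Δy²) = 2.5000
cable 3: Δx=-2.5000, Δy=-4.0000; L_3 = √(Δx²+Δy²) = 4.7170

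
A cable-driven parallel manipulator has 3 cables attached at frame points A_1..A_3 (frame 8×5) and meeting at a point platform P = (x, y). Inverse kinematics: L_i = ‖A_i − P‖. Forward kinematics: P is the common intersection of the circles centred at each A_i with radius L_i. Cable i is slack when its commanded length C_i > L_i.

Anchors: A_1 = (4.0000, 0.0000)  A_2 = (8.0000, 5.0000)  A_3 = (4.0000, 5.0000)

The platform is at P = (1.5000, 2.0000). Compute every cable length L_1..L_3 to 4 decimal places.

L_1 = √((4.0000−1.5000)² + (0.0000−2.0000)²) = 3.2016
L_2 = √((8.0000−1.5000)² + (5.0000−2.0000)²) = 7.1589
L_3 = √((4.0000−1.5000)² + (5.0000−2.0000)²) = 3.9051

(3.2016, 7.1589, 3.9051)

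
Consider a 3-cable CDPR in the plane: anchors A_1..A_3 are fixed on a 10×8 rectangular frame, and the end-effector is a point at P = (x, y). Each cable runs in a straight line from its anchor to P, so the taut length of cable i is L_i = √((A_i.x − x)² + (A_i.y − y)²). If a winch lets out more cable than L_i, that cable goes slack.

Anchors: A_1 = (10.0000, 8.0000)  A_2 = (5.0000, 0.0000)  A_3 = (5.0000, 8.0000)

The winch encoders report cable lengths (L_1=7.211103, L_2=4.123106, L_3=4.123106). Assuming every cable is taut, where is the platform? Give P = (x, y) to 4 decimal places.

(4.0000, 4.0000)

expand ‖A_i−P‖²=L_i² and subtract eq 1 (c_i ≔ ‖A_i‖²−L_i²)
c_1 = 100.0000+64.0000−52.0000 = 112.0000
eq1−eq2 → [10.0000  16.0000]·P = 104.0000
eq1−eq3 → [10.0000  0.0000]·P = 40.0000
2×2 solve → P = (4.0000, 4.0000)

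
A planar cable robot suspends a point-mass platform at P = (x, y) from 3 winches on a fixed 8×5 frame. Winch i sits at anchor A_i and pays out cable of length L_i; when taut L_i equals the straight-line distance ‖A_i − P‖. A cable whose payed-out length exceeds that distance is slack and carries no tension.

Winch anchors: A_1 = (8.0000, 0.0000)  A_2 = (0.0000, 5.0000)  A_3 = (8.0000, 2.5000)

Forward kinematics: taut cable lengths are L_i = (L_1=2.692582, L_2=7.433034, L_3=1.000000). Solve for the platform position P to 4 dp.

(7.0000, 2.5000)

circle eqns → linear via eq_j − eq_1; set c_j = A_j·A_j − L_j²
c_1 = 64.0000+0.0000−7.2500 = 56.7500
16.0000·x − 10.0000·y = c_1−c_2 = 87.0000
0.0000·x − 5.0000·y = c_1−c_3 = -12.5000
solve first two rows → x=7.0000, y=2.5000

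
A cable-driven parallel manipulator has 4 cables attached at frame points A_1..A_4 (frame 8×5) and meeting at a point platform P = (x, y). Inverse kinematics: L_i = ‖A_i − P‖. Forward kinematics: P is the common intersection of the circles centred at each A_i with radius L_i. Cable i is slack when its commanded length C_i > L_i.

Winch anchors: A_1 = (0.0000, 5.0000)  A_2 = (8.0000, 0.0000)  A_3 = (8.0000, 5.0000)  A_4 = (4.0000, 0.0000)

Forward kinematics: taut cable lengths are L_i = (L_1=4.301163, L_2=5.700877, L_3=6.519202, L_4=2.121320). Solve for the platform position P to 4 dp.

circle eqns → linear via eq_j − eq_1; set k_j = A_j·A_j − L_j²
k_1 = 0.0000+25.0000−18.5000 = 6.5000
-16.0000·x + 10.0000·y = k_1−k_2 = -25.0000
-16.0000·x + 0.0000·y = k_1−k_3 = -40.0000
-8.0000·x + 10.0000·y = k_1−k_4 = -5.0000
solve first two rows → x=2.5000, y=1.5000
check cable 4: ‖A_4−P‖² = 4.5000 ≈ L_4² = 4.5000 ✓

(2.5000, 1.5000)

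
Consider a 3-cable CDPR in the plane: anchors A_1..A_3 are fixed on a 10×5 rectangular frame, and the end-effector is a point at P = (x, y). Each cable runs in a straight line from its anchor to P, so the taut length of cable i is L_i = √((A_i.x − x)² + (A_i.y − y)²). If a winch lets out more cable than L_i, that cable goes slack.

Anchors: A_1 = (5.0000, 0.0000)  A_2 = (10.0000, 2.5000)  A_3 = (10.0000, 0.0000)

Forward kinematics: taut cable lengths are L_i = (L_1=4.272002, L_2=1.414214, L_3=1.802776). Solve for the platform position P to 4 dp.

(9.0000, 1.5000)

circle eqns → linear via eq_j − eq_1; set c_j = A_j·A_j − L_j²
c_1 = 25.0000+0.0000−18.2500 = 6.7500
-10.0000·x − 5.0000·y = c_1−c_2 = -97.5000
-10.0000·x + 0.0000·y = c_1−c_3 = -90.0000
solve first two rows → x=9.0000, y=1.5000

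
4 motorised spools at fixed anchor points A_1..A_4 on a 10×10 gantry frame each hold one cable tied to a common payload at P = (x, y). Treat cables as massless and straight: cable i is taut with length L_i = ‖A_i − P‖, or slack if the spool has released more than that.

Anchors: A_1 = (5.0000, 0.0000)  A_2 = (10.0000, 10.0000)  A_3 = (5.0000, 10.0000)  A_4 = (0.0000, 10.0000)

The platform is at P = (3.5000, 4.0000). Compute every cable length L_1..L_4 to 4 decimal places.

(4.2720, 8.8459, 6.1847, 6.9462)

cable 1: Δx=1.5000, Δy=-4.0000; L_1 = √(Δx²+Δy²) = 4.2720
cable 2: Δx=6.5000, Δy=6.0000; L_2 = √(Δx²+Δy²) = 8.8459
cable 3: Δx=1.5000, Δy=6.0000; L_3 = √(Δx²+Δy²) = 6.1847
cable 4: Δx=-3.5000, Δy=6.0000; L_4 = √(Δx²+Δy²) = 6.9462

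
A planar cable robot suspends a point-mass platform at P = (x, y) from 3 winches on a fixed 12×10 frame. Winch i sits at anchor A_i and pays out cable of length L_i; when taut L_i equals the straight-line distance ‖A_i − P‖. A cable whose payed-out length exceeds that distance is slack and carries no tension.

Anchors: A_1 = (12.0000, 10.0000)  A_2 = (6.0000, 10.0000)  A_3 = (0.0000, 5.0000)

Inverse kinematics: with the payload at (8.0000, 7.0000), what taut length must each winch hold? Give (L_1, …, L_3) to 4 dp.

(5.0000, 3.6056, 8.2462)

cable 1: Δx=4.0000, Δy=3.0000; L_1 = √(Δx²+Δy²) = 5.0000
cable 2: Δx=-2.0000, Δy=3.0000; L_2 = √(Δx²+Δy²) = 3.6056
cable 3: Δx=-8.0000, Δy=-2.0000; L_3 = √(Δx²+Δy²) = 8.2462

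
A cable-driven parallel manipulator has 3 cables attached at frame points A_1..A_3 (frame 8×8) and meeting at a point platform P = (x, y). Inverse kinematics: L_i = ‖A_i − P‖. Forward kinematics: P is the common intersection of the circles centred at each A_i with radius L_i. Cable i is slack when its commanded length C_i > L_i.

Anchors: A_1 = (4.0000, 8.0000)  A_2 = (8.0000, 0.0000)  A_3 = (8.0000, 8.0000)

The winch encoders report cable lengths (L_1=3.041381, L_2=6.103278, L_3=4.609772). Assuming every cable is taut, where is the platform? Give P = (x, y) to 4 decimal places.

(4.5000, 5.0000)

expand ‖A_i−P‖²=L_i² and subtract eq 1 (k_i ≔ ‖A_i‖²−L_i²)
k_1 = 16.0000+64.0000−9.2500 = 70.7500
eq1−eq2 → [-8.0000  16.0000]·P = 44.0000
eq1−eq3 → [-8.0000  0.0000]·P = -36.0000
2×2 solve → P = (4.5000, 5.0000)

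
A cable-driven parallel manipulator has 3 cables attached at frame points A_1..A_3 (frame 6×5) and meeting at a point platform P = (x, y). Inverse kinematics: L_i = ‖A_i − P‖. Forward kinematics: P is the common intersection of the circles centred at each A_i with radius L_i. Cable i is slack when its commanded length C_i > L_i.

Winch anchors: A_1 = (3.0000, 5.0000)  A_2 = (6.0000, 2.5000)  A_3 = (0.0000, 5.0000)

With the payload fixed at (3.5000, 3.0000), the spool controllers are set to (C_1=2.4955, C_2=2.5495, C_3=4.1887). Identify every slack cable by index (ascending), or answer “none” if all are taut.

cable 1: L_1 = ‖A_1−P‖ = 2.0616;  C_1 = 2.4955 → slack
cable 2: L_2 = ‖A_2−P‖ = 2.5495;  C_2 = 2.5495 → taut
cable 3: L_3 = ‖A_3−P‖ = 4.0311;  C_3 = 4.1887 → slack

1, 3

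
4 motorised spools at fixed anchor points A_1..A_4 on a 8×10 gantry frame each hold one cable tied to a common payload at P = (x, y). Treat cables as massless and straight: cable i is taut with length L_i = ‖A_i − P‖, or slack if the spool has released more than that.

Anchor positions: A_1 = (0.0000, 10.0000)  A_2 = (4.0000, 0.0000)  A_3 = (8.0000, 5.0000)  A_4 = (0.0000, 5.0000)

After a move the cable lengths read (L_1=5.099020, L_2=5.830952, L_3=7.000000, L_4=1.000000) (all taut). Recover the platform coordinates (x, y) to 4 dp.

(1.0000, 5.0000)

circle eqns → linear via eq_j − eq_1; set c_j = A_j·A_j − L_j²
c_1 = 0.0000+100.0000−26.0000 = 74.0000
-8.0000·x + 20.0000·y = c_1−c_2 = 92.0000
-16.0000·x + 10.0000·y = c_1−c_3 = 34.0000
0.0000·x + 10.0000·y = c_1−c_4 = 50.0000
solve first two rows → x=1.0000, y=5.0000
check cable 4: ‖A_4−P‖² = 1.0000 ≈ L_4² = 1.0000 ✓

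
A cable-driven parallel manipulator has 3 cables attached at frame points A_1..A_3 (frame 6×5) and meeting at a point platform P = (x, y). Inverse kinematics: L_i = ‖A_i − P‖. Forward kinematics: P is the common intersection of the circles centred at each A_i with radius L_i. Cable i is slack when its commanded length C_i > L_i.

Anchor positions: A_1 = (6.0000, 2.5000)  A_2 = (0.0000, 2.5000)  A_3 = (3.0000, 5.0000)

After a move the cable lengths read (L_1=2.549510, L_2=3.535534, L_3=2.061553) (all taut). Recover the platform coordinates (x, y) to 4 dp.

each cable: (A_i−P)·(A_i−P) = L_i²; let q_i = ‖A_i‖²−L_i²
q_1 = 36.0000+6.2500−6.5000 = 35.7500
row 1: 12.0000x + 0.0000y = 42.0000  (q_2=-6.2500)
row 2: 6.0000x − 5.0000y = 6.0000  (q_3=29.7500)
Cramer on rows 1–2 → x = 3.5000, y = 3.0000

(3.5000, 3.0000)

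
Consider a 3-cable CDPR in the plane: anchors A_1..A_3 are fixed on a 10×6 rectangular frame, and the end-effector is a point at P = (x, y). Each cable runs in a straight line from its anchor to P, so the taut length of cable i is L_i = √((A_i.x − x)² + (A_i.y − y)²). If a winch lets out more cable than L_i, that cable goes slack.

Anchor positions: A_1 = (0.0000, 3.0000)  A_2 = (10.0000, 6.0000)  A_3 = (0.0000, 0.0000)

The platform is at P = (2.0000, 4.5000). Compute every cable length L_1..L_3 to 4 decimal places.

(2.5000, 8.1394, 4.9244)

L_1: Δ = A_1−P = (-2.0000, -1.5000) → ‖Δ‖ = √6.2500 = 2.5000
L_2: Δ = A_2−P = (8.0000, 1.5000) → ‖Δ‖ = √66.2500 = 8.1394
L_3: Δ = A_3−P = (-2.0000, -4.5000) → ‖Δ‖ = √24.2500 = 4.9244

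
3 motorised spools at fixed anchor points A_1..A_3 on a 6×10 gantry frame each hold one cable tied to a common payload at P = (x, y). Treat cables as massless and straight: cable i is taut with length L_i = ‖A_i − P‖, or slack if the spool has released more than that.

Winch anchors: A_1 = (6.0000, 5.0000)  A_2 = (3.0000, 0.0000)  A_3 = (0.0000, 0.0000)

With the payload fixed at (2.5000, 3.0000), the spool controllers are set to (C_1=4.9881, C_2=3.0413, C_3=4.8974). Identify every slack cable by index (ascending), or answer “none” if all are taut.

1, 3

cable 1: L_1 = ‖A_1−P‖ = 4.0311;  C_1 = 4.9881 → slack
cable 2: L_2 = ‖A_2−P‖ = 3.0414;  C_2 = 3.0413 → taut
cable 3: L_3 = ‖A_3−P‖ = 3.9051;  C_3 = 4.8974 → slack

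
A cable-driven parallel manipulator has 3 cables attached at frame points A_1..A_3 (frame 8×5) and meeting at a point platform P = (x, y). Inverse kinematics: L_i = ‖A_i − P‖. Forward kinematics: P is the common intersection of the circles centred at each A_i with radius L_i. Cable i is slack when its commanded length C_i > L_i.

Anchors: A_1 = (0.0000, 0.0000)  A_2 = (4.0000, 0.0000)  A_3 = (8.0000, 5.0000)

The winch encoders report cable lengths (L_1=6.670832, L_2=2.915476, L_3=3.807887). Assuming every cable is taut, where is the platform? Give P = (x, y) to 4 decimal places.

circle eqns → linear via eq_j − eq_1; set q_j = A_j·A_j − L_j²
q_1 = 0.0000+0.0000−44.5000 = -44.5000
-8.0000·x + 0.0000·y = q_1−q_2 = -52.0000
-16.0000·x − 10.0000·y = q_1−q_3 = -119.0000
solve first two rows → x=6.5000, y=1.5000

(6.5000, 1.5000)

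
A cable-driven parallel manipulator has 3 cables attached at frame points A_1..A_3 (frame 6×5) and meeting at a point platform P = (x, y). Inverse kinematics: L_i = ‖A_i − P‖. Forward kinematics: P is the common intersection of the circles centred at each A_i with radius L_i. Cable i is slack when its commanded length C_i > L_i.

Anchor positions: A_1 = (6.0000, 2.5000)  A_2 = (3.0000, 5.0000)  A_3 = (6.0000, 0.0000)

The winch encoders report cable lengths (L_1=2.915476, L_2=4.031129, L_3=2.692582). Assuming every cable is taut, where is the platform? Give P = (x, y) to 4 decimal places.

(3.5000, 1.0000)

expand ‖A_i−P‖²=L_i² and subtract eq 1 (c_i ≔ ‖A_i‖²−L_i²)
c_1 = 36.0000+6.2500−8.5000 = 33.7500
eq1−eq2 → [6.0000  -5.0000]·P = 16.0000
eq1−eq3 → [0.0000  5.0000]·P = 5.0000
2×2 solve → P = (3.5000, 1.0000)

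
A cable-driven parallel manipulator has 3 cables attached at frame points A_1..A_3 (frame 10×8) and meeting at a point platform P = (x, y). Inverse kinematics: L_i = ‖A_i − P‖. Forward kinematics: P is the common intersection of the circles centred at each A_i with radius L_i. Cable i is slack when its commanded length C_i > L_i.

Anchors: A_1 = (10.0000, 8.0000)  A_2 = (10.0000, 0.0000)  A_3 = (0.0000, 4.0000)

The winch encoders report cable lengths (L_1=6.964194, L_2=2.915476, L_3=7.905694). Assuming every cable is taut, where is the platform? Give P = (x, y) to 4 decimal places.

(7.5000, 1.5000)

circle eqns → linear via eq_j − eq_1; set q_j = A_j·A_j − L_j²
q_1 = 100.0000+64.0000−48.5000 = 115.5000
0.0000·x + 16.0000·y = q_1−q_2 = 24.0000
20.0000·x + 8.0000·y = q_1−q_3 = 162.0000
solve first two rows → x=7.5000, y=1.5000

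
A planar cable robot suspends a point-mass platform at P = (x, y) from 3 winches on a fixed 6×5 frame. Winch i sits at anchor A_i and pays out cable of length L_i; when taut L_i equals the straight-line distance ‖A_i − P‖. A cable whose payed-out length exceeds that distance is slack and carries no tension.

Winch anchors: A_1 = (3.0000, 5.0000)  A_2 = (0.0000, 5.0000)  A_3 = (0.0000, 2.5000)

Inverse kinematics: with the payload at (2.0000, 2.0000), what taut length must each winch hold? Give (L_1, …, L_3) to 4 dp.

(3.1623, 3.6056, 2.0616)

cable 1: Δx=1.0000, Δy=3.0000; L_1 = √(Δx²+Δy²) = 3.1623
cable 2: Δx=-2.0000, Δy=3.0000; L_2 = √(Δx²+Δy²) = 3.6056
cable 3: Δx=-2.0000, Δy=0.5000; L_3 = √(Δx²+Δy²) = 2.0616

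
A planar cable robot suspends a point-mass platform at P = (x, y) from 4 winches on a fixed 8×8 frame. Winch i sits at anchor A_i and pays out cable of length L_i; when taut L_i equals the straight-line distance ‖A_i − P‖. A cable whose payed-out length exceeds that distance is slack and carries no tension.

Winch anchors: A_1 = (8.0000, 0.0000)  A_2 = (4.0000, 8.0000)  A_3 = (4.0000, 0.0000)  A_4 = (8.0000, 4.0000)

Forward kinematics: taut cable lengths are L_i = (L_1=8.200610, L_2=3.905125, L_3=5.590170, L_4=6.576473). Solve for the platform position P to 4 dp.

expand ‖A_i−P‖²=L_i² and subtract eq 1 (q_i ≔ ‖A_i‖²−L_i²)
q_1 = 64.0000+0.0000−67.2500 = -3.2500
eq1−eq2 → [8.0000  -16.0000]·P = -68.0000
eq1−eq3 → [8.0000  0.0000]·P = 12.0000
eq1−eq4 → [0.0000  -8.0000]·P = -40.0000
2×2 solve → P = (1.5000, 5.0000)
check cable 4: ‖A_4−P‖² = 43.2500 ≈ L_4² = 43.2500 ✓

(1.5000, 5.0000)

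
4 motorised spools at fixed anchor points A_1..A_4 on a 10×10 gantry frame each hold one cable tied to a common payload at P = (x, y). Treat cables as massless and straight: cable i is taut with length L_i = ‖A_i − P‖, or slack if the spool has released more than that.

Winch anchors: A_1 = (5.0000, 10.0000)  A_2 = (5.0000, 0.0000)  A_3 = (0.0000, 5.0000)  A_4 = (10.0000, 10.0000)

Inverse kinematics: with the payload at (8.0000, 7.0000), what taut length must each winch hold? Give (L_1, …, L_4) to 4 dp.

(4.2426, 7.6158, 8.2462, 3.6056)

L_1 = √((5.0000−8.0000)² + (10.0000−7.0000)²) = 4.2426
L_2 = √((5.0000−8.0000)² + (0.0000−7.0000)²) = 7.6158
L_3 = √((0.0000−8.0000)² + (5.0000−7.0000)²) = 8.2462
L_4 = √((10.0000−8.0000)² + (10.0000−7.0000)²) = 3.6056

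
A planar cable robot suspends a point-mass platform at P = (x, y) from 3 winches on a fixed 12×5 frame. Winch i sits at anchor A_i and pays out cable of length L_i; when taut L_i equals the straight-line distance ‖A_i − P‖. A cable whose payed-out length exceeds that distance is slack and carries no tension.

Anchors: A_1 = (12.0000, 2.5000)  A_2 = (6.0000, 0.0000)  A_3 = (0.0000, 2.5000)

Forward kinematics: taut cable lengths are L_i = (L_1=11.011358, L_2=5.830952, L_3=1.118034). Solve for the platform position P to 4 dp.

(1.0000, 3.0000)

circle eqns → linear via eq_j − eq_1; set q_j = A_j·A_j − L_j²
q_1 = 144.0000+6.2500−121.2500 = 29.0000
12.0000·x + 5.0000·y = q_1−q_2 = 27.0000
24.0000·x + 0.0000·y = q_1−q_3 = 24.0000
solve first two rows → x=1.0000, y=3.0000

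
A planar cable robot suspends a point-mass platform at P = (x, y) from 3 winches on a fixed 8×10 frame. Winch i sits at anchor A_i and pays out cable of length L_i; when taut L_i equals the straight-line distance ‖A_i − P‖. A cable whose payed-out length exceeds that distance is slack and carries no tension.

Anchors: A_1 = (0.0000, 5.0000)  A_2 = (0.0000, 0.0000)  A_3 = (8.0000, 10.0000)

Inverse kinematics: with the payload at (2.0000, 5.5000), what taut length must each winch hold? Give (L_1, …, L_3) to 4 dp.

(2.0616, 5.8523, 7.5000)

L_1 = √((0.0000−2.0000)² + (5.0000−5.5000)²) = 2.0616
L_2 = √((0.0000−2.0000)² + (0.0000−5.5000)²) = 5.8523
L_3 = √((8.0000−2.0000)² + (10.0000−5.5000)²) = 7.5000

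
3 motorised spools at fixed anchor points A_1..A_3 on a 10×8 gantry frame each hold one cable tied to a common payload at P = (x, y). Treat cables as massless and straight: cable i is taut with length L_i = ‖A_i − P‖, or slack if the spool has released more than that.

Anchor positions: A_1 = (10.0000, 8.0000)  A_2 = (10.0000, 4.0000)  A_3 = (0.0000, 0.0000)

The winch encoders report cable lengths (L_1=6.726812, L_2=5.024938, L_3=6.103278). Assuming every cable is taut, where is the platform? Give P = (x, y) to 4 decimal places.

each cable: (A_i−P)·(A_i−P) = L_i²; let k_i = ‖A_i‖²−L_i²
k_1 = 100.0000+64.0000−45.2500 = 118.7500
row 1: 0.0000x + 8.0000y = 28.0000  (k_2=90.7500)
row 2: 20.0000x + 16.0000y = 156.0000  (k_3=-37.2500)
Cramer on rows 1–2 → x = 5.0000, y = 3.5000

(5.0000, 3.5000)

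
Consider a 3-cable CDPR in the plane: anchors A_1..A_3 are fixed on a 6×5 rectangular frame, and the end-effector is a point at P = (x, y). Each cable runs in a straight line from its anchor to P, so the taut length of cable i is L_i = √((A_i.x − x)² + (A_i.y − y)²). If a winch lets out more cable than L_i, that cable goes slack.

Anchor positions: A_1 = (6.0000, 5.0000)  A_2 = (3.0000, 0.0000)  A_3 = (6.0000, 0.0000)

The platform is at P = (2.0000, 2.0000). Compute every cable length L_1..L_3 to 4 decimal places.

cable 1: Δx=4.0000, Δy=3.0000; L_1 = √(Δx²+Δy²) = 5.0000
cable 2: Δx=1.0000, Δy=-2.0000; L_2 = √(Δx²+Δy²) = 2.2361
cable 3: Δx=4.0000, Δy=-2.0000; L_3 = √(Δx²+Δy²) = 4.4721

(5.0000, 2.2361, 4.4721)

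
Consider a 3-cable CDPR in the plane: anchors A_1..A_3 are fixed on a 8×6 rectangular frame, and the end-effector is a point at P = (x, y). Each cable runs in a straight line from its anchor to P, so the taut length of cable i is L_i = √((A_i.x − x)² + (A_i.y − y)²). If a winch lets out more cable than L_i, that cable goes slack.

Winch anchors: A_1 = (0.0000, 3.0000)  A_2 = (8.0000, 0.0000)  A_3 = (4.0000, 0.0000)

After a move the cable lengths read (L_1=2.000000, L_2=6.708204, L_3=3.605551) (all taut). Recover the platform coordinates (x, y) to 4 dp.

(2.0000, 3.0000)

expand ‖A_i−P‖²=L_i² and subtract eq 1 (q_i ≔ ‖A_i‖²−L_i²)
q_1 = 0.0000+9.0000−4.0000 = 5.0000
eq1−eq2 → [-16.0000  6.0000]·P = -14.0000
eq1−eq3 → [-8.0000  6.0000]·P = 2.0000
2×2 solve → P = (2.0000, 3.0000)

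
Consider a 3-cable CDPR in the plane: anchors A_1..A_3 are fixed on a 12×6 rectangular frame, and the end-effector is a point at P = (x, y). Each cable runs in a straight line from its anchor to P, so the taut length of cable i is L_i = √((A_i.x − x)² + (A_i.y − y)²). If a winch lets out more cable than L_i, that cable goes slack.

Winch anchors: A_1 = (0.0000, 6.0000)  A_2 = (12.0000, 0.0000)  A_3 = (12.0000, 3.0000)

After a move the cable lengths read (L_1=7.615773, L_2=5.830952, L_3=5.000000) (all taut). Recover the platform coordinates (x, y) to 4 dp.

circle eqns → linear via eq_j − eq_1; set c_j = A_j·A_j − L_j²
c_1 = 0.0000+36.0000−58.0000 = -22.0000
-24.0000·x + 12.0000·y = c_1−c_2 = -132.0000
-24.0000·x + 6.0000·y = c_1−c_3 = -150.0000
solve first two rows → x=7.0000, y=3.0000

(7.0000, 3.0000)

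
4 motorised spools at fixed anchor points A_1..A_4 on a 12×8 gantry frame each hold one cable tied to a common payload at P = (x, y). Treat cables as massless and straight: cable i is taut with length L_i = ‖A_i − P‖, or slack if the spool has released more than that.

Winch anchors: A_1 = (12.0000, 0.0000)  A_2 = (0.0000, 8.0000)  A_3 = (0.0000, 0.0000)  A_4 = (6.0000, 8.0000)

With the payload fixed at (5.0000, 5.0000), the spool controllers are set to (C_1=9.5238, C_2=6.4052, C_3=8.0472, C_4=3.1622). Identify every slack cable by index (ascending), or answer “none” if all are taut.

cable 1: √((7.0000)²+(-5.0000)²)=8.6023, C_1=9.5238: slack
cable 2: √((-5.0000)²+(3.0000)²)=5.8310, C_2=6.4052: slack
cable 3: √((-5.0000)²+(-5.0000)²)=7.0711, C_3=8.0472: slack
cable 4: √((1.0000)²+(3.0000)²)=3.1623, C_4=3.1622: taut

1, 2, 3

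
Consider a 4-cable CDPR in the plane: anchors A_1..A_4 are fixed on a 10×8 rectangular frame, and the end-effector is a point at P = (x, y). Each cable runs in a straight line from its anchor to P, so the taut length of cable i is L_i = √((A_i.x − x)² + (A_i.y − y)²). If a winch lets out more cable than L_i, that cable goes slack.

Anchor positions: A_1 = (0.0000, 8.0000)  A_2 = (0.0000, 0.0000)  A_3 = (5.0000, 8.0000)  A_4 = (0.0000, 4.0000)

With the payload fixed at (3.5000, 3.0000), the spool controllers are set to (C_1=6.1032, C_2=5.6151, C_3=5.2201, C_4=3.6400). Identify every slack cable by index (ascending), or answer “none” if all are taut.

2

cable 1: √((-3.5000)²+(5.0000)²)=6.1033, C_1=6.1032: taut
cable 2: √((-3.5000)²+(-3.0000)²)=4.6098, C_2=5.6151: slack
cable 3: √((1.5000)²+(5.0000)²)=5.2202, C_3=5.2201: taut
cable 4: √((-3.5000)²+(1.0000)²)=3.6401, C_4=3.6400: taut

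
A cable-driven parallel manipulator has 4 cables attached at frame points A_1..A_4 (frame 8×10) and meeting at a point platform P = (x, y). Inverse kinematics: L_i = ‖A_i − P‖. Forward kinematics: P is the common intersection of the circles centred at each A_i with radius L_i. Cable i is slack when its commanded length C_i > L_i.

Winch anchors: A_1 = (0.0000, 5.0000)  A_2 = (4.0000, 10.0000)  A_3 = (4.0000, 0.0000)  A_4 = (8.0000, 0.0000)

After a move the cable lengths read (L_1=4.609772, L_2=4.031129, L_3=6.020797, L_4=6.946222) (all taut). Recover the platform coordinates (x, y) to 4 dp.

(4.5000, 6.0000)

each cable: (A_i−P)·(A_i−P) = L_i²; let k_i = ‖A_i‖²−L_i²
k_1 = 0.0000+25.0000−21.2500 = 3.7500
row 1: -8.0000x − 10.0000y = -96.0000  (k_2=99.7500)
row 2: -8.0000x + 10.0000y = 24.0000  (k_3=-20.2500)
row 3: -16.0000x + 10.0000y = -12.0000  (k_4=15.7500)
Cramer on rows 1–2 → x = 4.5000, y = 6.0000
check cable 4: ‖A_4−P‖² = 48.2500 ≈ L_4² = 48.2500 ✓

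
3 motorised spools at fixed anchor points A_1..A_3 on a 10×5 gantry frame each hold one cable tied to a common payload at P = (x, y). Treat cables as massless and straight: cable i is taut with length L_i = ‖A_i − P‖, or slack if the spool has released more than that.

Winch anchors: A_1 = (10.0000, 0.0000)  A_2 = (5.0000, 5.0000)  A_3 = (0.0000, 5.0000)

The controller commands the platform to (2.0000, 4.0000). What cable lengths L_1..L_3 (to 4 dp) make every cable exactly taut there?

(8.9443, 3.1623, 2.2361)

L_1 = √((10.0000−2.0000)² + (0.0000−4.0000)²) = 8.9443
L_2 = √((5.0000−2.0000)² + (5.0000−4.0000)²) = 3.1623
L_3 = √((0.0000−2.0000)² + (5.0000−4.0000)²) = 2.2361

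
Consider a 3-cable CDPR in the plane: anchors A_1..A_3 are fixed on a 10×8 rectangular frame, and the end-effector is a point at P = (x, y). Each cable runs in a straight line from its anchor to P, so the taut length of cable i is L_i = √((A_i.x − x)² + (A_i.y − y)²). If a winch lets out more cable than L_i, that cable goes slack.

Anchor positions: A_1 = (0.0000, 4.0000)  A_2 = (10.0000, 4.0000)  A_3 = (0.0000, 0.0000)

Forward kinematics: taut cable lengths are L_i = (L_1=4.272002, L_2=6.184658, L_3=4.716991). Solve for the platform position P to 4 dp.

each cable: (A_i−P)·(A_i−P) = L_i²; let k_i = ‖A_i‖²−L_i²
k_1 = 0.0000+16.0000−18.2500 = -2.2500
row 1: -20.0000x + 0.0000y = -80.0000  (k_2=77.7500)
row 2: 0.0000x + 8.0000y = 20.0000  (k_3=-22.2500)
Cramer on rows 1–2 → x = 4.0000, y = 2.5000

(4.0000, 2.5000)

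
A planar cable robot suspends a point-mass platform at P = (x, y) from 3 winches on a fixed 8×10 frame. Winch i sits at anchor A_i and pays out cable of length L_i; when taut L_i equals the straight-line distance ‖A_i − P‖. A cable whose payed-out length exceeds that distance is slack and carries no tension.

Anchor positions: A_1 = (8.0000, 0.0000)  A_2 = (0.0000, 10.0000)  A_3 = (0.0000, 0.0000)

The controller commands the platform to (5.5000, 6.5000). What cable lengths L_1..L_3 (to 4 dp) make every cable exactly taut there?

L_1: Δ = A_1−P = (2.5000, -6.5000) → ‖Δ‖ = √48.5000 = 6.9642
L_2: Δ = A_2−P = (-5.5000, 3.5000) → ‖Δ‖ = √42.5000 = 6.5192
L_3: Δ = A_3−P = (-5.5000, -6.5000) → ‖Δ‖ = √72.5000 = 8.5147

(6.9642, 6.5192, 8.5147)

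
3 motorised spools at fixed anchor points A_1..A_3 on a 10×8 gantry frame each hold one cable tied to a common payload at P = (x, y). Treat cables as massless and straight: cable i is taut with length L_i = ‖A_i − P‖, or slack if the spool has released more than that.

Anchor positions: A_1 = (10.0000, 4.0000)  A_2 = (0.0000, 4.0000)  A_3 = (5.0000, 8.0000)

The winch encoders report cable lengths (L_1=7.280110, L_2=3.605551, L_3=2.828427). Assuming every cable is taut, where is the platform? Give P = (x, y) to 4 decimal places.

(3.0000, 6.0000)

circle eqns → linear via eq_j − eq_1; set k_j = A_j·A_j − L_j²
k_1 = 100.0000+16.0000−53.0000 = 63.0000
20.0000·x + 0.0000·y = k_1−k_2 = 60.0000
10.0000·x − 8.0000·y = k_1−k_3 = -18.0000
solve first two rows → x=3.0000, y=6.0000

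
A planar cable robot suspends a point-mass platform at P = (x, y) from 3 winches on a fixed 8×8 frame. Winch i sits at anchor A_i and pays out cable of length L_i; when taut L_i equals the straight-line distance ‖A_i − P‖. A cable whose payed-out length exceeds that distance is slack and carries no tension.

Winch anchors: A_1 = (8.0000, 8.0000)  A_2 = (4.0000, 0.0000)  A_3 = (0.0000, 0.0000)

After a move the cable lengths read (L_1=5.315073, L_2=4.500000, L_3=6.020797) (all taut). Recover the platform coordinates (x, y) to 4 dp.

(4.0000, 4.5000)

circle eqns → linear via eq_j − eq_1; set c_j = A_j·A_j − L_j²
c_1 = 64.0000+64.0000−28.2500 = 99.7500
8.0000·x + 16.0000·y = c_1−c_2 = 104.0000
16.0000·x + 16.0000·y = c_1−c_3 = 136.0000
solve first two rows → x=4.0000, y=4.5000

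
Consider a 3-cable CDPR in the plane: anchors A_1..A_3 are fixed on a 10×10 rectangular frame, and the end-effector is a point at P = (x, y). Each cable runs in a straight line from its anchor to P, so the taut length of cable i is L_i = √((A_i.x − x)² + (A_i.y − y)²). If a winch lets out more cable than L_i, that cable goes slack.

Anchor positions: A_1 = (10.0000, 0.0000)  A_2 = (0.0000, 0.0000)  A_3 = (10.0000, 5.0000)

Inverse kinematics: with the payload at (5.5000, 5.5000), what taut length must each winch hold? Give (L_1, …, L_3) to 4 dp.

(7.1063, 7.7782, 4.5277)

L_1 = √((10.0000−5.5000)² + (0.0000−5.5000)²) = 7.1063
L_2 = √((0.0000−5.5000)² + (0.0000−5.5000)²) = 7.7782
L_3 = √((10.0000−5.5000)² + (5.0000−5.5000)²) = 4.5277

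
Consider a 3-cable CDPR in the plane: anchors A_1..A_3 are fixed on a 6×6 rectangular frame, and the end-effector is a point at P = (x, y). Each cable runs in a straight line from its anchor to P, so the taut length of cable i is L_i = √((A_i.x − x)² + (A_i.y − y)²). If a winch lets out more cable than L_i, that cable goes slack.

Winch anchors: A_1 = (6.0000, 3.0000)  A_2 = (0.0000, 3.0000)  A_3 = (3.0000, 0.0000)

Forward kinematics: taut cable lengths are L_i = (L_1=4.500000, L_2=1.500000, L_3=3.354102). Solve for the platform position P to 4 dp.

(1.5000, 3.0000)

each cable: (A_i−P)·(A_i−P) = L_i²; let k_i = ‖A_i‖²−L_i²
k_1 = 36.0000+9.0000−20.2500 = 24.7500
row 1: 12.0000x + 0.0000y = 18.0000  (k_2=6.7500)
row 2: 6.0000x + 6.0000y = 27.0000  (k_3=-2.2500)
Cramer on rows 1–2 → x = 1.5000, y = 3.0000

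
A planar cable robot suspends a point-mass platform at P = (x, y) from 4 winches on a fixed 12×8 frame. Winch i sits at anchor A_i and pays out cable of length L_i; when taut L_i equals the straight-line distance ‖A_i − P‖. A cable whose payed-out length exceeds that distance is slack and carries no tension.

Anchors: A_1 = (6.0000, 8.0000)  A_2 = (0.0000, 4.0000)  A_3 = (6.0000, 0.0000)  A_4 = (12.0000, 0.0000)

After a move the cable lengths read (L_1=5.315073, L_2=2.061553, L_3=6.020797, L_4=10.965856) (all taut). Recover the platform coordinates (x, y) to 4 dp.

(2.0000, 4.5000)

expand ‖A_i−P‖²=L_i² and subtract eq 1 (q_i ≔ ‖A_i‖²−L_i²)
q_1 = 36.0000+64.0000−28.2500 = 71.7500
eq1−eq2 → [12.0000  8.0000]·P = 60.0000
eq1−eq3 → [0.0000  16.0000]·P = 72.0000
eq1−eq4 → [-12.0000  16.0000]·P = 48.0000
2×2 solve → P = (2.0000, 4.5000)
check cable 4: ‖A_4−P‖² = 120.2500 ≈ L_4² = 120.2500 ✓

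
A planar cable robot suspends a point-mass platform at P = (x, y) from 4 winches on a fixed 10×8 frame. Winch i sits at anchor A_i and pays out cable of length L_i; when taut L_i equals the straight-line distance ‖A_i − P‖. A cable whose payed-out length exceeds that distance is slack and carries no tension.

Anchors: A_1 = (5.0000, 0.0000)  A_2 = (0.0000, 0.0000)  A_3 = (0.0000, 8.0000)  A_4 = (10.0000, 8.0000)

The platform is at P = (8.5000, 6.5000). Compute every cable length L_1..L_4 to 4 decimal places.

cable 1: Δx=-3.5000, Δy=-6.5000; L_1 = √(Δx²+Δy²) = 7.3824
cable 2: Δx=-8.5000, Δy=-6.5000; L_2 = √(Δx²+Δy²) = 10.7005
cable 3: Δx=-8.5000, Δy=1.5000; L_3 = √(Δx²+Δy²) = 8.6313
cable 4: Δx=1.5000, Δy=1.5000; L_4 = √(Δx²+Δy²) = 2.1213

(7.3824, 10.7005, 8.6313, 2.1213)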